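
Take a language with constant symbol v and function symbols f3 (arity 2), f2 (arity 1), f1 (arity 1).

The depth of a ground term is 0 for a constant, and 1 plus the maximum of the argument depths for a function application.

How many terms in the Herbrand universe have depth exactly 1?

3

Let N_k count ground terms of depth at most k. Each non-constant term of depth ≤ k is some function symbol applied to depth-≤(k−1) arguments, giving N_k = 1 + N_{k-1}^2 + N_{k-1} + N_{k-1}.
N_0 = 1
N_1 = 1 + 1^2 + 1 + 1 = 4
Terms of depth exactly 1: N_1 − N_0 = 4 − 1 = 3.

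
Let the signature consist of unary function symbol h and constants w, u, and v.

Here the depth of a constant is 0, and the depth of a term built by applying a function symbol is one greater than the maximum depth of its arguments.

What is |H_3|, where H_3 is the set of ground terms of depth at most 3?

Let N_k count ground terms of depth at most k. Each non-constant term of depth ≤ k is some function symbol applied to depth-≤(k−1) arguments, giving N_k = 3 + N_{k-1}.
N_0 = 3
N_1 = 3 + 3 = 6
N_2 = 3 + 6 = 9
N_3 = 3 + 9 = 12
Explicitly: w, u, v, h(w), h(u), h(v), h(h(w)), h(h(u)), h(h(v)), h(h(h(w))), h(h(h(u))), h(h(h(v))).

12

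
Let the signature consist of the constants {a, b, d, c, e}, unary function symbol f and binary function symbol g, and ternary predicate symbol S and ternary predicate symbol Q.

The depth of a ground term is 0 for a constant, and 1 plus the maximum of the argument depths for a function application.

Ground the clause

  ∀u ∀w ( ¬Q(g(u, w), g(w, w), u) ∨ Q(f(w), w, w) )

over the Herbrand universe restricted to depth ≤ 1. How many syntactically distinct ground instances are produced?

1225

Ground terms of depth ≤ 1:
  Let N_k = |{terms of depth ≤ k}|. Then N_0 = 5 and N_k = 5 + N_{k-1} + N_{k-1}^2 for k ≥ 1 (one summand per function symbol, arity giving the exponent).
  N_0 = 5
  N_1 = 5 + 5 + 5^2 = 35
So there are 35 ground terms available for substitution.
There are 2 variables to instantiate (u, w), each occurring in at least one literal, so different choices give different ground instances.
Number of ground instances = 35^2 = 1225.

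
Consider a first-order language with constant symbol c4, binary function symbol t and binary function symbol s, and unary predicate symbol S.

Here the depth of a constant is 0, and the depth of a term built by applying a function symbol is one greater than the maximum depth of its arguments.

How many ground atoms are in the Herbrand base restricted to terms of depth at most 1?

3

First count ground terms of depth ≤ 1.
Let N_k count ground terms of depth at most k. Each non-constant term of depth ≤ k is some function symbol applied to depth-≤(k−1) arguments, giving N_k = 1 + N_{k-1}^2 + N_{k-1}^2.
N_0 = 1
N_1 = 1 + 1^2 + 1^2 = 3
Explicitly: c4, t(c4, c4), s(c4, c4).
So |H| = 3.
For each predicate symbol, the number of ground atoms is |H| raised to its arity; summing:
  S: 3
Total ground atoms: 3.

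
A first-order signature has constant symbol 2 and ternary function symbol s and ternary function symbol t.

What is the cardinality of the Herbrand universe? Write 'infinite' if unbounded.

infinite

The signature has at least one function symbol (s, arity 3) and at least one constant (2).
Iterating s gives infinitely many distinct ground terms: 2, s(2, 2, 2), s(s(2, 2, 2), s(2, 2, 2), s(2, 2, 2)), ...
So the Herbrand universe is infinite.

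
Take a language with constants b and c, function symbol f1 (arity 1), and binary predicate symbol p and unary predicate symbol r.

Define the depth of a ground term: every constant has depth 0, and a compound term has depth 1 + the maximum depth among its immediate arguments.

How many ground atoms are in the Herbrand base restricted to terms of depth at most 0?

6

First count ground terms of depth ≤ 0.
If N_k denotes the number of depth-≤k ground terms, the 2 constants give N_0 = 2, and each function symbol of arity r contributes N_{k-1}^r new terms at level k: N_k = 2 + N_{k-1}.
N_0 = 2
Explicitly: b, c.
So |H| = 2.
A ground atom is a predicate applied to a tuple of terms from H, so the count is the sum over predicates of |H|^arity:
  p: 2^2 = 4;  r: 2
Total ground atoms: 4 + 2 = 6.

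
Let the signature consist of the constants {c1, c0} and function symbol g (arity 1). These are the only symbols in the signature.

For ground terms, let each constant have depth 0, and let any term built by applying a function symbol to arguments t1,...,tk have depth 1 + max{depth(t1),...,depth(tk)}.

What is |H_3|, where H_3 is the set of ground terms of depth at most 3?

8

Let N_k = |{terms of depth ≤ k}|. Then N_0 = 2 and N_k = 2 + N_{k-1} for k ≥ 1 (one summand per function symbol, arity giving the exponent).
N_0 = 2
N_1 = 2 + 2 = 4
N_2 = 2 + 4 = 6
N_3 = 2 + 6 = 8
Explicitly: c1, c0, g(c1), g(c0), g(g(c1)), g(g(c0)), g(g(g(c1))), g(g(g(c0))).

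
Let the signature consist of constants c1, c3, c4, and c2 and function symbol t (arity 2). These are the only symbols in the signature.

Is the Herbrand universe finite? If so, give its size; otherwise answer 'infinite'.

The signature has at least one function symbol (t, arity 2) and at least one constant (c1).
Iterating t gives infinitely many distinct ground terms: c1, t(c1, c1), t(t(c1, c1), t(c1, c1)), ...
So the Herbrand universe is infinite.

infinite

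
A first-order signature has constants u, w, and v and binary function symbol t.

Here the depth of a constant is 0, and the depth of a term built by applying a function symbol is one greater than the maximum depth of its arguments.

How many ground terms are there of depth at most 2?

147

Count level by level. With function symbols t/2, the terms of depth ≤ k are the 3 constants together with each function applied to depth-≤(k−1) tuples, so N_k = 3 + N_{k-1}^2.
N_0 = 3
N_1 = 3 + 3^2 = 12
N_2 = 3 + 12^2 = 147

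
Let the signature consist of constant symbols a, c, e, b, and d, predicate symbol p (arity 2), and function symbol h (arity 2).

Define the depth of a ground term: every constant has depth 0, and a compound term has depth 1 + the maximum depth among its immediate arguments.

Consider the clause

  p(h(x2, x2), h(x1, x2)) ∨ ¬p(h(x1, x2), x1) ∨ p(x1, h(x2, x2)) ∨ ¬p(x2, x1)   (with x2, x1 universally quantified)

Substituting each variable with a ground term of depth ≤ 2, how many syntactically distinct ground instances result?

Ground terms of depth ≤ 2:
  Let N_k count ground terms of depth at most k. Each non-constant term of depth ≤ k is some function symbol applied to depth-≤(k−1) arguments, giving N_k = 5 + N_{k-1}^2.
  N_0 = 5
  N_1 = 5 + 5^2 = 30
  N_2 = 5 + 30^2 = 905
So there are 905 ground terms available for substitution.
The body mentions every one of the 2 quantified variables; since ground terms form a free algebra, no two substitutions collapse to the same formula.
Number of ground instances = 905^2 = 819025.

819025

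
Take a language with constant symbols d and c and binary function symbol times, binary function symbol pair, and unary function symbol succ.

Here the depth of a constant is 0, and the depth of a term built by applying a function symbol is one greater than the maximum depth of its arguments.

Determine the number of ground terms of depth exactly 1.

Write N_k for the number of ground terms of depth ≤ k. A term of depth ≤ k is either a constant or a function symbol applied to arguments of depth ≤ k−1, so N_k = 2 + N_{k-1}^2 + N_{k-1}^2 + N_{k-1}.
N_0 = 2
N_1 = 2 + 2^2 + 2^2 + 2 = 12
Terms of depth exactly 1: N_1 − N_0 = 12 − 2 = 10.

10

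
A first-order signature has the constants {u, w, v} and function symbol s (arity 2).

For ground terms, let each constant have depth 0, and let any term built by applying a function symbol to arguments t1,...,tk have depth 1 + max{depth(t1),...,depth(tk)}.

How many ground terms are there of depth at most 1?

Let N_k count ground terms of depth at most k. Each non-constant term of depth ≤ k is some function symbol applied to depth-≤(k−1) arguments, giving N_k = 3 + N_{k-1}^2.
N_0 = 3
N_1 = 3 + 3^2 = 12

12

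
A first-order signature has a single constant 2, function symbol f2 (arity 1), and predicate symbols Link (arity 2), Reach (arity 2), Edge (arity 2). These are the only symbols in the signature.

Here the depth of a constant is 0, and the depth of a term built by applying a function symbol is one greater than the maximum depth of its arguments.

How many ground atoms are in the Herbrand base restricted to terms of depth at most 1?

First count ground terms of depth ≤ 1.
Let N_k = |{terms of depth ≤ k}|. Then N_0 = 1 and N_k = 1 + N_{k-1} for k ≥ 1 (one summand per function symbol, arity giving the exponent).
N_0 = 1
N_1 = 1 + 1 = 2
Explicitly: 2, f2(2).
So |H| = 2.
Ground atoms are formed by filling each argument slot of a predicate with a term from H, so an r-ary predicate gives |H|^r atoms:
  Link: 2^2 = 4;  Reach: 2^2 = 4;  Edge: 2^2 = 4
Total ground atoms: 4 + 4 + 4 = 12.

12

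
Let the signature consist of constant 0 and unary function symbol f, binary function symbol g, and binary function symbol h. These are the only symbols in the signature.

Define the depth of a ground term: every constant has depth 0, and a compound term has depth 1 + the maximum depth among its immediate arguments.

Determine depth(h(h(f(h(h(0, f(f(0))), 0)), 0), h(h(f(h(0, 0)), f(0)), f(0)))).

depth(f(0)) = 1 + depth(0) = 1 + 0 = 1
depth(f(f(0))) = 1 + depth(f(0)) = 1 + 1 = 2
depth(h(0, f(f(0)))) = 1 + max(0, 2) = 3
depth(h(h(0, f(f(0))), 0)) = 1 + max(3, 0) = 4
depth(f(h(h(0, f(f(0))), 0))) = 1 + depth(h(h(0, f(f(0))), 0)) = 1 + 4 = 5
depth(h(f(h(h(0, f(f(0))), 0)), 0)) = 1 + max(5, 0) = 6
depth(h(0, 0)) = 1 + max(0, 0) = 1
depth(f(h(0, 0))) = 1 + depth(h(0, 0)) = 1 + 1 = 2
depth(h(f(h(0, 0)), f(0))) = 1 + max(2, 1) = 3
depth(h(h(f(h(0, 0)), f(0)), f(0))) = 1 + max(3, 1) = 4
depth(h(h(f(h(h(0, f(f(0))), 0)), 0), h(h(f(h(0, 0)), f(0)), f(0)))) = 1 + max(6, 4) = 7

7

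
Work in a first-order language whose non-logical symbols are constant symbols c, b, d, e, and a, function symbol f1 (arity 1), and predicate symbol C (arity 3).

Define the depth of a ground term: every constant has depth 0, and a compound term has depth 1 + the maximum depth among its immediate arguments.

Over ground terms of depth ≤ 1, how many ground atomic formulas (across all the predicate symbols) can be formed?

First count ground terms of depth ≤ 1.
Write N_k for the number of ground terms of depth ≤ k. A term of depth ≤ k is either a constant or a function symbol applied to arguments of depth ≤ k−1, so N_k = 5 + N_{k-1}.
N_0 = 5
N_1 = 5 + 5 = 10
Explicitly: c, b, d, e, a, f1(c), f1(b), f1(d), f1(e), f1(a).
So |H| = 10.
A ground atom is a predicate applied to a tuple of terms from H, so the count is the sum over predicates of |H|^arity:
  C: 10^3 = 1000
Total ground atoms: 1000.

1000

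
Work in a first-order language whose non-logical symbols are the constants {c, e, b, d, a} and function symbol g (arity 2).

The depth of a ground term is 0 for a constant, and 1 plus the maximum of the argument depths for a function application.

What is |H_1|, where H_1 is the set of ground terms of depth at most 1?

30

If N_k denotes the number of depth-≤k ground terms, the 5 constants give N_0 = 5, and each function symbol of arity r contributes N_{k-1}^r new terms at level k: N_k = 5 + N_{k-1}^2.
N_0 = 5
N_1 = 5 + 5^2 = 30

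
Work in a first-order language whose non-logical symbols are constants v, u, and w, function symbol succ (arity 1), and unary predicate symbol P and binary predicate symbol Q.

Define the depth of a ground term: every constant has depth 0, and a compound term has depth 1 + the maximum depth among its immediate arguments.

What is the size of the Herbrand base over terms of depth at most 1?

First count ground terms of depth ≤ 1.
If N_k denotes the number of depth-≤k ground terms, the 3 constants give N_0 = 3, and each function symbol of arity r contributes N_{k-1}^r new terms at level k: N_k = 3 + N_{k-1}.
N_0 = 3
N_1 = 3 + 3 = 6
So |H| = 6.
Ground atoms are formed by filling each argument slot of a predicate with a term from H, so an r-ary predicate gives |H|^r atoms:
  P: 6;  Q: 6^2 = 36
Total ground atoms: 6 + 36 = 42.

42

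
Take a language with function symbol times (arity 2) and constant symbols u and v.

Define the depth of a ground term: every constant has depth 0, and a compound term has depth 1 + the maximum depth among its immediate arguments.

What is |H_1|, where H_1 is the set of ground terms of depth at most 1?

6

Write N_k for the number of ground terms of depth ≤ k. A term of depth ≤ k is either a constant or a function symbol applied to arguments of depth ≤ k−1, so N_k = 2 + N_{k-1}^2.
N_0 = 2
N_1 = 2 + 2^2 = 6
Explicitly: u, v, times(u, u), times(u, v), times(v, u), times(v, v).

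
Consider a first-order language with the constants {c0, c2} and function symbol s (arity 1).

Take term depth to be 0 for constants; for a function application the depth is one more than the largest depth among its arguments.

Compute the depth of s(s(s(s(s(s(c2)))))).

depth(s(c2)) = 1 + depth(c2) = 1 + 0 = 1
depth(s(s(c2))) = 1 + depth(s(c2)) = 1 + 1 = 2
depth(s(s(s(c2)))) = 1 + depth(s(s(c2))) = 1 + 2 = 3
depth(s(s(s(s(c2))))) = 1 + depth(s(s(s(c2)))) = 1 + 3 = 4
depth(s(s(s(s(s(c2)))))) = 1 + depth(s(s(s(s(c2))))) = 1 + 4 = 5
depth(s(s(s(s(s(s(c2))))))) = 1 + depth(s(s(s(s(s(c2)))))) = 1 + 5 = 6

6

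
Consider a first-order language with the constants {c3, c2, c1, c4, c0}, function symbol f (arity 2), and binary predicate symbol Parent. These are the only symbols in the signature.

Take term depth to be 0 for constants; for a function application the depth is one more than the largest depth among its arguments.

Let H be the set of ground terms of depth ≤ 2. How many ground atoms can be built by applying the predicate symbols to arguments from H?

First count ground terms of depth ≤ 2.
Write N_k for the number of ground terms of depth ≤ k. A term of depth ≤ k is either a constant or a function symbol applied to arguments of depth ≤ k−1, so N_k = 5 + N_{k-1}^2.
N_0 = 5
N_1 = 5 + 5^2 = 30
N_2 = 5 + 30^2 = 905
So |H| = 905.
Each predicate of arity r yields |H|^r ground atoms (one per choice of an r-tuple from H):
  Parent: 905^2 = 819025
Total ground atoms: 819025.

819025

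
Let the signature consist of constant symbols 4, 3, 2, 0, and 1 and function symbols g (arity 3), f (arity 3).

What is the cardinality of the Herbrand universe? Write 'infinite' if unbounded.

infinite

The signature has at least one function symbol (g, arity 3) and at least one constant (4).
Iterating g gives infinitely many distinct ground terms: 4, g(4, 4, 4), g(g(4, 4, 4), g(4, 4, 4), g(4, 4, 4)), ...
So the Herbrand universe is infinite.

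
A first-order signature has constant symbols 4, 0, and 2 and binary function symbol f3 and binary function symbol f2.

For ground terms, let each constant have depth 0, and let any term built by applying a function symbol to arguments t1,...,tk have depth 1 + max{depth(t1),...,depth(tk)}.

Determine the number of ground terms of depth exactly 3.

Let N_k = |{terms of depth ≤ k}|. Then N_0 = 3 and N_k = 3 + N_{k-1}^2 + N_{k-1}^2 for k ≥ 1 (one summand per function symbol, arity giving the exponent).
N_0 = 3
N_1 = 3 + 3^2 + 3^2 = 21
N_2 = 3 + 21^2 + 21^2 = 885
N_3 = 3 + 885^2 + 885^2 = 1566453
Terms of depth exactly 3: N_3 − N_2 = 1566453 − 885 = 1565568.

1565568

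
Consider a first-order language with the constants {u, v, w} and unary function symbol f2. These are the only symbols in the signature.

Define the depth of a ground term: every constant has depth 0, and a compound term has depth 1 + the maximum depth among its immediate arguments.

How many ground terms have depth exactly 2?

Count level by level. With function symbols f2/1, the terms of depth ≤ k are the 3 constants together with each function applied to depth-≤(k−1) tuples, so N_k = 3 + N_{k-1}.
N_0 = 3
N_1 = 3 + 3 = 6
N_2 = 3 + 6 = 9
Terms of depth exactly 2: N_2 − N_1 = 9 − 6 = 3.

3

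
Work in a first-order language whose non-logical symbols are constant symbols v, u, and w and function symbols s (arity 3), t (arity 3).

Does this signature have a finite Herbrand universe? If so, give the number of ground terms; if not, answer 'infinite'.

The signature has at least one function symbol (s, arity 3) and at least one constant (v).
Iterating s gives infinitely many distinct ground terms: v, s(v, v, v), s(s(v, v, v), s(v, v, v), s(v, v, v)), ...
So the Herbrand universe is infinite.

infinite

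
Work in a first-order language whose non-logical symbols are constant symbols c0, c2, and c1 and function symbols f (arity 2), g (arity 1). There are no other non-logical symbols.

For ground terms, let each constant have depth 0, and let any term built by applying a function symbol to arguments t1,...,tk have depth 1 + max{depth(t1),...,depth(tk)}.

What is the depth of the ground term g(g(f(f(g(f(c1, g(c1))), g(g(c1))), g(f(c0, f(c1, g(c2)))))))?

7

depth(g(c1)) = 1 + depth(c1) = 1 + 0 = 1
depth(f(c1, g(c1))) = 1 + max(0, 1) = 2
depth(g(f(c1, g(c1)))) = 1 + depth(f(c1, g(c1))) = 1 + 2 = 3
depth(g(g(c1))) = 1 + depth(g(c1)) = 1 + 1 = 2
depth(f(g(f(c1, g(c1))), g(g(c1)))) = 1 + max(3, 2) = 4
depth(g(c2)) = 1 + depth(c2) = 1 + 0 = 1
depth(f(c1, g(c2))) = 1 + max(0, 1) = 2
depth(f(c0, f(c1, g(c2)))) = 1 + max(0, 2) = 3
depth(g(f(c0, f(c1, g(c2))))) = 1 + depth(f(c0, f(c1, g(c2)))) = 1 + 3 = 4
depth(f(f(g(f(c1, g(c1))), g(g(c1))), g(f(c0, f(c1, g(c2)))))) = 1 + max(4, 4) = 5
depth(g(f(f(g(f(c1, g(c1))), g(g(c1))), g(f(c0, f(c1, g(c2))))))) = 1 + depth(f(f(g(f(c1, g(c1))), g(g(c1))), g(f(c0, f(c1, g(c2)))))) = 1 + 5 = 6
depth(g(g(f(f(g(f(c1, g(c1))), g(g(c1))), g(f(c0, f(c1, g(c2)))))))) = 1 + depth(g(f(f(g(f(c1, g(c1))), g(g(c1))), g(f(c0, f(c1, g(c2))))))) = 1 + 6 = 7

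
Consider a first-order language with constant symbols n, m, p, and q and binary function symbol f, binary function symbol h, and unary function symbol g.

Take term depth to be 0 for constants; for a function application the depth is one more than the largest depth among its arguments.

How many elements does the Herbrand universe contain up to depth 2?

3244

If N_k denotes the number of depth-≤k ground terms, the 4 constants give N_0 = 4, and each function symbol of arity r contributes N_{k-1}^r new terms at level k: N_k = 4 + N_{k-1}^2 + N_{k-1}^2 + N_{k-1}.
N_0 = 4
N_1 = 4 + 4^2 + 4^2 + 4 = 40
N_2 = 4 + 40^2 + 40^2 + 40 = 3244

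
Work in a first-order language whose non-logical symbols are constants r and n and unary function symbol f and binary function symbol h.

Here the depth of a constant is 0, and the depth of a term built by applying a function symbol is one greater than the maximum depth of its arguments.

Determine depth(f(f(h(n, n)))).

3

depth(h(n, n)) = 1 + max(0, 0) = 1
depth(f(h(n, n))) = 1 + depth(h(n, n)) = 1 + 1 = 2
depth(f(f(h(n, n)))) = 1 + depth(f(h(n, n))) = 1 + 2 = 3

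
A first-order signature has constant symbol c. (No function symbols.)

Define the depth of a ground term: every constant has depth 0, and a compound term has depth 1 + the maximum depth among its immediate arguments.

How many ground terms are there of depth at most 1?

1

With no function symbols every ground term is a constant, so there is exactly 1 ground term at every depth bound.
N_0 = 1
N_1 = 1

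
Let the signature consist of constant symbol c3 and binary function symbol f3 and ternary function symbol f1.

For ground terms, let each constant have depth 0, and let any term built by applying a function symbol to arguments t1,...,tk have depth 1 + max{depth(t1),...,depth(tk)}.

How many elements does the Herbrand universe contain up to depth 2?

37

If N_k denotes the number of depth-≤k ground terms, the 1 constant gives N_0 = 1, and each function symbol of arity r contributes N_{k-1}^r new terms at level k: N_k = 1 + N_{k-1}^2 + N_{k-1}^3.
N_0 = 1
N_1 = 1 + 1^2 + 1^3 = 3
N_2 = 1 + 3^2 + 3^3 = 37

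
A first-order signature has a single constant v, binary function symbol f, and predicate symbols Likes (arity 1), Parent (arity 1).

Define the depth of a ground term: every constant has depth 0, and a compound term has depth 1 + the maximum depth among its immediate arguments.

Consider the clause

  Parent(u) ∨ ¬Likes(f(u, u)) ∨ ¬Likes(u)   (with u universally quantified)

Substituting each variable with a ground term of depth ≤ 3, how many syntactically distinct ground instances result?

26

Ground terms of depth ≤ 3:
  If N_k denotes the number of depth-≤k ground terms, the 1 constant gives N_0 = 1, and each function symbol of arity r contributes N_{k-1}^r new terms at level k: N_k = 1 + N_{k-1}^2.
  N_0 = 1
  N_1 = 1 + 1^2 = 2
  N_2 = 1 + 2^2 = 5
  N_3 = 1 + 5^2 = 26
So there are 26 ground terms available for substitution.
The clause has 1 distinct variable (u), which appears in the body. In the free term algebra distinct substitutions yield syntactically distinct ground instances.
Number of ground instances = 26.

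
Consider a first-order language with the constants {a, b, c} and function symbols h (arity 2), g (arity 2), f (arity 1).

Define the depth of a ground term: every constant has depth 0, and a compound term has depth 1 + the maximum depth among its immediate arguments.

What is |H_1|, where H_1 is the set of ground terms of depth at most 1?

Write N_k for the number of ground terms of depth ≤ k. A term of depth ≤ k is either a constant or a function symbol applied to arguments of depth ≤ k−1, so N_k = 3 + N_{k-1}^2 + N_{k-1}^2 + N_{k-1}.
N_0 = 3
N_1 = 3 + 3^2 + 3^2 + 3 = 24

24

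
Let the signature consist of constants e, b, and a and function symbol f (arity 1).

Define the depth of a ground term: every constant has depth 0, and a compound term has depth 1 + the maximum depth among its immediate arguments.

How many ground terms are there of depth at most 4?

Write N_k for the number of ground terms of depth ≤ k. A term of depth ≤ k is either a constant or a function symbol applied to arguments of depth ≤ k−1, so N_k = 3 + N_{k-1}.
N_0 = 3
N_1 = 3 + 3 = 6
N_2 = 3 + 6 = 9
N_3 = 3 + 9 = 12
N_4 = 3 + 12 = 15

15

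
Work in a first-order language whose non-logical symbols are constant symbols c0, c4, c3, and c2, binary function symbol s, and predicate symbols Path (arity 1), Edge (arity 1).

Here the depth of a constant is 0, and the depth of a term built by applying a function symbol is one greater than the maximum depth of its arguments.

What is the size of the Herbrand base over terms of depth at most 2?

808

First count ground terms of depth ≤ 2.
Let N_k = |{terms of depth ≤ k}|. Then N_0 = 4 and N_k = 4 + N_{k-1}^2 for k ≥ 1 (one summand per function symbol, arity giving the exponent).
N_0 = 4
N_1 = 4 + 4^2 = 20
N_2 = 4 + 20^2 = 404
So |H| = 404.
Ground atoms are formed by filling each argument slot of a predicate with a term from H, so an r-ary predicate gives |H|^r atoms:
  Path: 404;  Edge: 404
Total ground atoms: 404 + 404 = 808.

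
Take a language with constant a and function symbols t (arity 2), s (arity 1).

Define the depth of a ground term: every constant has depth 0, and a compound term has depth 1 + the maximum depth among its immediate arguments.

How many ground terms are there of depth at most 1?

Count level by level. With function symbols t/2, s/1, the terms of depth ≤ k are the 1 constant together with each function applied to depth-≤(k−1) tuples, so N_k = 1 + N_{k-1}^2 + N_{k-1}.
N_0 = 1
N_1 = 1 + 1^2 + 1 = 3

3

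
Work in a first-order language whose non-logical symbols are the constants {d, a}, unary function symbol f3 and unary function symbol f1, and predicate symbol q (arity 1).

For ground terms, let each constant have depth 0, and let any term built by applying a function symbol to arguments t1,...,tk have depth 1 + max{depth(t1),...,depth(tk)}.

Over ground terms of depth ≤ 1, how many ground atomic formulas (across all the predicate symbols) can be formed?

First count ground terms of depth ≤ 1.
Write N_k for the number of ground terms of depth ≤ k. A term of depth ≤ k is either a constant or a function symbol applied to arguments of depth ≤ k−1, so N_k = 2 + N_{k-1} + N_{k-1}.
N_0 = 2
N_1 = 2 + 2 + 2 = 6
Explicitly: d, a, f3(d), f3(a), f1(d), f1(a).
So |H| = 6.
Ground atoms are formed by filling each argument slot of a predicate with a term from H, so an r-ary predicate gives |H|^r atoms:
  q: 6
Total ground atoms: 6.

6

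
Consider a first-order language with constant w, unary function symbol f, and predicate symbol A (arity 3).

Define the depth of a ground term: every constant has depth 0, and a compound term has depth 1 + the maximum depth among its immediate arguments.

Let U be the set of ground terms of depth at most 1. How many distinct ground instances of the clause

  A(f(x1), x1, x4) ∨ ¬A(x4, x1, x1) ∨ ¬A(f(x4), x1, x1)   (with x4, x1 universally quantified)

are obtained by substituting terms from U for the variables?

4

Ground terms of depth ≤ 1:
  Write N_k for the number of ground terms of depth ≤ k. A term of depth ≤ k is either a constant or a function symbol applied to arguments of depth ≤ k−1, so N_k = 1 + N_{k-1}.
  N_0 = 1
  N_1 = 1 + 1 = 2
  Explicitly: w, f(w).
So there are 2 ground terms available for substitution.
Each of x4, x1 ranges independently over the available ground terms, and distinct assignments produce distinct instances.
Number of ground instances = 2^2 = 4.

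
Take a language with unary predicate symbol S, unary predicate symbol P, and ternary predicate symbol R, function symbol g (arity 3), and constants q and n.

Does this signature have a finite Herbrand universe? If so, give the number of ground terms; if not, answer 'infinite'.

infinite

The signature has at least one function symbol (g, arity 3) and at least one constant (q).
Iterating g gives infinitely many distinct ground terms: q, g(q, q, q), g(g(q, q, q), g(q, q, q), g(q, q, q)), ...
So the Herbrand universe is infinite.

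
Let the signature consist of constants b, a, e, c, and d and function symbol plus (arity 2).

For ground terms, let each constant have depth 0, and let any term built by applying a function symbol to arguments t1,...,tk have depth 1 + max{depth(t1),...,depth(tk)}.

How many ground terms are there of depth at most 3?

819030

Count level by level. With function symbols plus/2, the terms of depth ≤ k are the 5 constants together with each function applied to depth-≤(k−1) tuples, so N_k = 5 + N_{k-1}^2.
N_0 = 5
N_1 = 5 + 5^2 = 30
N_2 = 5 + 30^2 = 905
N_3 = 5 + 905^2 = 819030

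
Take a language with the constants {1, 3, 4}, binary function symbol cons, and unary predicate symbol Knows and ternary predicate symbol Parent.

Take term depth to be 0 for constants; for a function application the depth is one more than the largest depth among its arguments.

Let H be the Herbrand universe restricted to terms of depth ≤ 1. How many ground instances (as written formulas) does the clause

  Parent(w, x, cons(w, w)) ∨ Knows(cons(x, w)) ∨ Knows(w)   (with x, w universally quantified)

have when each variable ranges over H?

144

Ground terms of depth ≤ 1:
  Write N_k for the number of ground terms of depth ≤ k. A term of depth ≤ k is either a constant or a function symbol applied to arguments of depth ≤ k−1, so N_k = 3 + N_{k-1}^2.
  N_0 = 3
  N_1 = 3 + 3^2 = 12
  Explicitly: 1, 3, 4, cons(1, 1), cons(1, 3), cons(1, 4), cons(3, 1), cons(3, 3), cons(3, 4), cons(4, 1), cons(4, 3), cons(4, 4).
So there are 12 ground terms available for substitution.
There are 2 variables to instantiate (x, w), each occurring in at least one literal, so different choices give different ground instances.
Number of ground instances = 12^2 = 144.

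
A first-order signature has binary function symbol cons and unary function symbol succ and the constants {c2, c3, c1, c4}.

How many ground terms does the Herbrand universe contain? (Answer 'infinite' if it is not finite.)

infinite

The signature has at least one function symbol (cons, arity 2) and at least one constant (c2).
Iterating cons gives infinitely many distinct ground terms: c2, cons(c2, c2), cons(cons(c2, c2), cons(c2, c2)), ...
So the Herbrand universe is infinite.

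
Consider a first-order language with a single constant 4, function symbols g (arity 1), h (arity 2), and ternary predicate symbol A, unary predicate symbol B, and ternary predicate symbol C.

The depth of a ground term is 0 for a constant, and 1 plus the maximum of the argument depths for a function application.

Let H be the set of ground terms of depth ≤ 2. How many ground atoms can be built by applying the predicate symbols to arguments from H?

First count ground terms of depth ≤ 2.
Let N_k count ground terms of depth at most k. Each non-constant term of depth ≤ k is some function symbol applied to depth-≤(k−1) arguments, giving N_k = 1 + N_{k-1} + N_{k-1}^2.
N_0 = 1
N_1 = 1 + 1 + 1^2 = 3
N_2 = 1 + 3 + 3^2 = 13
So |H| = 13.
For each predicate symbol, the number of ground atoms is |H| raised to its arity; summing:
  A: 13^3 = 2197;  B: 13;  C: 13^3 = 2197
Total ground atoms: 2197 + 13 + 2197 = 4407.

4407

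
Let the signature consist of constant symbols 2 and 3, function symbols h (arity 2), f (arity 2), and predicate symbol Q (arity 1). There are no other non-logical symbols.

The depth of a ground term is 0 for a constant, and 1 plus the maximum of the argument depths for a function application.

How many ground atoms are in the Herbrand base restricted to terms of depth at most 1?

10

First count ground terms of depth ≤ 1.
Count level by level. With function symbols h/2, f/2, the terms of depth ≤ k are the 2 constants together with each function applied to depth-≤(k−1) tuples, so N_k = 2 + N_{k-1}^2 + N_{k-1}^2.
N_0 = 2
N_1 = 2 + 2^2 + 2^2 = 10
So |H| = 10.
A ground atom is a predicate applied to a tuple of terms from H, so the count is the sum over predicates of |H|^arity:
  Q: 10
Total ground atoms: 10.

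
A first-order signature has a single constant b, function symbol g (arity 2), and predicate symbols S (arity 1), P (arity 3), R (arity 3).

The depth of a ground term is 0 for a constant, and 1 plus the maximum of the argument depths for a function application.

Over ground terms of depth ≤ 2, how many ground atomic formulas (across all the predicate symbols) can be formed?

First count ground terms of depth ≤ 2.
Write N_k for the number of ground terms of depth ≤ k. A term of depth ≤ k is either a constant or a function symbol applied to arguments of depth ≤ k−1, so N_k = 1 + N_{k-1}^2.
N_0 = 1
N_1 = 1 + 1^2 = 2
N_2 = 1 + 2^2 = 5
Explicitly: b, g(b, b), g(b, g(b, b)), g(g(b, b), b), g(g(b, b), g(b, b)).
So |H| = 5.
A ground atom is a predicate applied to a tuple of terms from H, so the count is the sum over predicates of |H|^arity:
  S: 5;  P: 5^3 = 125;  R: 5^3 = 125
Total ground atoms: 5 + 125 + 125 = 255.

255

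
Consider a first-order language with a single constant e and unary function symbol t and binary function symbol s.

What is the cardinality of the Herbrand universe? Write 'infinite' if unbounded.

The signature has at least one function symbol (t, arity 1) and at least one constant (e).
Iterating t gives infinitely many distinct ground terms: e, t(e), t(t(e)), ...
So the Herbrand universe is infinite.

infinite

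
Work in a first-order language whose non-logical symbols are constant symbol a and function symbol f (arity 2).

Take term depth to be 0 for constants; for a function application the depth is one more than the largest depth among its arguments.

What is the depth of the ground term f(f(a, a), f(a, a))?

depth(f(a, a)) = 1 + max(0, 0) = 1
depth(f(f(a, a), f(a, a))) = 1 + max(1, 1) = 2

2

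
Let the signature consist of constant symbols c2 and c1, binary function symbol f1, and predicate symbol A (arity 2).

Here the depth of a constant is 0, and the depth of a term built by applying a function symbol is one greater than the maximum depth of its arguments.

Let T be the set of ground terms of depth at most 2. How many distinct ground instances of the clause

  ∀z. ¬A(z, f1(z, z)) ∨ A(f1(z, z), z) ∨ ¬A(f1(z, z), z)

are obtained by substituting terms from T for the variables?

38

Ground terms of depth ≤ 2:
  Let N_k = |{terms of depth ≤ k}|. Then N_0 = 2 and N_k = 2 + N_{k-1}^2 for k ≥ 1 (one summand per function symbol, arity giving the exponent).
  N_0 = 2
  N_1 = 2 + 2^2 = 6
  N_2 = 2 + 6^2 = 38
So there are 38 ground terms available for substitution.
The clause has 1 distinct variable (z), which appears in the body. In the free term algebra distinct substitutions yield syntactically distinct ground instances.
Number of ground instances = 38.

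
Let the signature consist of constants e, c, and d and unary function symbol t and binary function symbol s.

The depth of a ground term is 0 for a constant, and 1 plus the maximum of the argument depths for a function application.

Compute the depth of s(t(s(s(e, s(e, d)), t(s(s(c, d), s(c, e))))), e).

depth(s(e, d)) = 1 + max(0, 0) = 1
depth(s(e, s(e, d))) = 1 + max(0, 1) = 2
depth(s(c, d)) = 1 + max(0, 0) = 1
depth(s(c, e)) = 1 + max(0, 0) = 1
depth(s(s(c, d), s(c, e))) = 1 + max(1, 1) = 2
depth(t(s(s(c, d), s(c, e)))) = 1 + depth(s(s(c, d), s(c, e))) = 1 + 2 = 3
depth(s(s(e, s(e, d)), t(s(s(c, d), s(c, e))))) = 1 + max(2, 3) = 4
depth(t(s(s(e, s(e, d)), t(s(s(c, d), s(c, e)))))) = 1 + depth(s(s(e, s(e, d)), t(s(s(c, d), s(c, e))))) = 1 + 4 = 5
depth(s(t(s(s(e, s(e, d)), t(s(s(c, d), s(c, e))))), e)) = 1 + max(5, 0) = 6

6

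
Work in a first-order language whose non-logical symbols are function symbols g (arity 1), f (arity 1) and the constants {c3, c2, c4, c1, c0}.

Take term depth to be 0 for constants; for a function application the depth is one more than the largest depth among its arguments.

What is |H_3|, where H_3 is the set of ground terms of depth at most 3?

75

Let N_k = |{terms of depth ≤ k}|. Then N_0 = 5 and N_k = 5 + N_{k-1} + N_{k-1} for k ≥ 1 (one summand per function symbol, arity giving the exponent).
N_0 = 5
N_1 = 5 + 5 + 5 = 15
N_2 = 5 + 15 + 15 = 35
N_3 = 5 + 35 + 35 = 75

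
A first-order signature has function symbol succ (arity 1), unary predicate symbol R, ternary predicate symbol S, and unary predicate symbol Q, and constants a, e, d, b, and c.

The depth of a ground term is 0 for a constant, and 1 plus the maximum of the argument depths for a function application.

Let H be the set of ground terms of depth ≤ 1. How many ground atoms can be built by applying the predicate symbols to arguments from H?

First count ground terms of depth ≤ 1.
Count level by level. With function symbols succ/1, the terms of depth ≤ k are the 5 constants together with each function applied to depth-≤(k−1) tuples, so N_k = 5 + N_{k-1}.
N_0 = 5
N_1 = 5 + 5 = 10
Explicitly: a, e, d, b, c, succ(a), succ(e), succ(d), succ(b), succ(c).
So |H| = 10.
Each predicate of arity r yields |H|^r ground atoms (one per choice of an r-tuple from H):
  R: 10;  S: 10^3 = 1000;  Q: 10
Total ground atoms: 10 + 1000 + 10 = 1020.

1020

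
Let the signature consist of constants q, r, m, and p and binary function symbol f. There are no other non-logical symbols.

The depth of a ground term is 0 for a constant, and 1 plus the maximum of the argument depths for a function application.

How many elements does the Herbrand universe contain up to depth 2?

Write N_k for the number of ground terms of depth ≤ k. A term of depth ≤ k is either a constant or a function symbol applied to arguments of depth ≤ k−1, so N_k = 4 + N_{k-1}^2.
N_0 = 4
N_1 = 4 + 4^2 = 20
N_2 = 4 + 20^2 = 404

404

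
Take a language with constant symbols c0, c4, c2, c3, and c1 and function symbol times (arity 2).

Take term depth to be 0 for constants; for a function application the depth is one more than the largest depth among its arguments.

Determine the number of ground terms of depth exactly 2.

875

Let N_k = |{terms of depth ≤ k}|. Then N_0 = 5 and N_k = 5 + N_{k-1}^2 for k ≥ 1 (one summand per function symbol, arity giving the exponent).
N_0 = 5
N_1 = 5 + 5^2 = 30
N_2 = 5 + 30^2 = 905
Terms of depth exactly 2: N_2 − N_1 = 905 − 30 = 875.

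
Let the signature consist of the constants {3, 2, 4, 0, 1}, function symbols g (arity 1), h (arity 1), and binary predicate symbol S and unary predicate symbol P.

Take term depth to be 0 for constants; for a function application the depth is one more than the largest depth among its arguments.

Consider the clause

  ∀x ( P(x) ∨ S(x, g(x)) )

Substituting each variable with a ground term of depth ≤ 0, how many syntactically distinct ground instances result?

5

Ground terms of depth ≤ 0:
  Write N_k for the number of ground terms of depth ≤ k. A term of depth ≤ k is either a constant or a function symbol applied to arguments of depth ≤ k−1, so N_k = 5 + N_{k-1} + N_{k-1}.
  N_0 = 5
  Explicitly: 3, 2, 4, 0, 1.
So there are 5 ground terms available for substitution.
There is 1 variable to instantiate (x),  occurring in at least one literal, so different choices give different ground instances.
Number of ground instances = 5.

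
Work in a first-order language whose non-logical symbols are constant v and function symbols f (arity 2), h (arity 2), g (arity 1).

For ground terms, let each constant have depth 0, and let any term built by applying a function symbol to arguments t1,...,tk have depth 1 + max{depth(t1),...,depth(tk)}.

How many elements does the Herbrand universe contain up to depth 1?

4

Count level by level. With function symbols f/2, h/2, g/1, the terms of depth ≤ k are the 1 constant together with each function applied to depth-≤(k−1) tuples, so N_k = 1 + N_{k-1}^2 + N_{k-1}^2 + N_{k-1}.
N_0 = 1
N_1 = 1 + 1^2 + 1^2 + 1 = 4
Explicitly: v, f(v, v), h(v, v), g(v).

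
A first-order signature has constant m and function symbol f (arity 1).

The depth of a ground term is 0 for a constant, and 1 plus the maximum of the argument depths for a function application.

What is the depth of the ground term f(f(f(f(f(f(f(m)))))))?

7

depth(f(m)) = 1 + depth(m) = 1 + 0 = 1
depth(f(f(m))) = 1 + depth(f(m)) = 1 + 1 = 2
depth(f(f(f(m)))) = 1 + depth(f(f(m))) = 1 + 2 = 3
depth(f(f(f(f(m))))) = 1 + depth(f(f(f(m)))) = 1 + 3 = 4
depth(f(f(f(f(f(m)))))) = 1 + depth(f(f(f(f(m))))) = 1 + 4 = 5
depth(f(f(f(f(f(f(m))))))) = 1 + depth(f(f(f(f(f(m)))))) = 1 + 5 = 6
depth(f(f(f(f(f(f(f(m)))))))) = 1 + depth(f(f(f(f(f(f(m))))))) = 1 + 6 = 7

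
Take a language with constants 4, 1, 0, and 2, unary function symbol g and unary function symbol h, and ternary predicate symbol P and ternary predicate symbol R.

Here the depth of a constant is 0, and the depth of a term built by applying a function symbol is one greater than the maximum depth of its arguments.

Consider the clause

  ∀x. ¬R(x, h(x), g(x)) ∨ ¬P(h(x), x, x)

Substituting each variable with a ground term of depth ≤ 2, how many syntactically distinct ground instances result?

28

Ground terms of depth ≤ 2:
  Let N_k = |{terms of depth ≤ k}|. Then N_0 = 4 and N_k = 4 + N_{k-1} + N_{k-1} for k ≥ 1 (one summand per function symbol, arity giving the exponent).
  N_0 = 4
  N_1 = 4 + 4 + 4 = 12
  N_2 = 4 + 12 + 12 = 28
So there are 28 ground terms available for substitution.
There is 1 variable to instantiate (x),  occurring in at least one literal, so different choices give different ground instances.
Number of ground instances = 28.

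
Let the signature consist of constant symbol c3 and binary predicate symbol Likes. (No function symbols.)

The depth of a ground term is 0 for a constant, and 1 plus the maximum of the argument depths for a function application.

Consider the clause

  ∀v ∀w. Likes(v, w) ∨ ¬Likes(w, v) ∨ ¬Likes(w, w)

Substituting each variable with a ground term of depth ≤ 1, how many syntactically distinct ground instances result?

1

Ground terms of depth ≤ 1:
  With no function symbols every ground term is a constant, so there is exactly 1 ground term at every depth bound.
  N_0 = 1
  N_1 = 1
  Explicitly: c3.
So there is exactly 1 ground term available for substitution.
Each of v, w ranges independently over the available ground terms, and distinct assignments produce distinct instances.
Number of ground instances = 1^2 = 1.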